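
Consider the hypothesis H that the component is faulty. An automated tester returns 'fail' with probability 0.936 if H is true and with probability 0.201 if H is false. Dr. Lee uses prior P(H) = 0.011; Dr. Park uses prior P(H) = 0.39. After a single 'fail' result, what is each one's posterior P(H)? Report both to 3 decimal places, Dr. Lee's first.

Dr. Lee: 0.049; Dr. Park: 0.749

P('+'|H) = 0.936, P('+'|¬H) = 0.201.
Dr. Lee: numerator 0.936·0.011 = 0.010296; evidence = 0.010296+0.201·0.989 = 0.20909; posterior = 0.049.
Dr. Park: numerator 0.936·0.39 = 0.36504; evidence = 0.36504+0.201·0.61 = 0.48765; posterior = 0.749.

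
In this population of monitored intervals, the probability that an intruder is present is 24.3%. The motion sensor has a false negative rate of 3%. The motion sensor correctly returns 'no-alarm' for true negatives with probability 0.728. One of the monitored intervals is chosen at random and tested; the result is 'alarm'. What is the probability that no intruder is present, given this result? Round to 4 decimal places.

Write H for 'an intruder is present'. Prior odds H:¬H = 0.243/0.757 = 0.32100. For the 'alarm' outcome, the likelihood ratio is 0.97/0.272 = 3.5662.
Posterior odds = 0.32100 × 3.5662 = 1.1448, so P(H|E) = 1.1448/(1+1.1448) = 0.5337. Then P(¬H|E) = 1 − 0.5337 = 0.4663.

P(¬H | E) ≈ 0.4663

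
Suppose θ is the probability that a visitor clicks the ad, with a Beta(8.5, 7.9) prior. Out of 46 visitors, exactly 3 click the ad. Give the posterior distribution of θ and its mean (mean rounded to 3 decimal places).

The binomial likelihood is conjugate to the Beta prior: with 3 successes and 43 failures, the posterior is Beta(8.5+3, 7.9+43) = Beta(11.5, 50.9).
E[θ | data] = 11.5/(11.5+50.9) = 0.184.

Posterior: Beta(11.5, 50.9); mean ≈ 0.184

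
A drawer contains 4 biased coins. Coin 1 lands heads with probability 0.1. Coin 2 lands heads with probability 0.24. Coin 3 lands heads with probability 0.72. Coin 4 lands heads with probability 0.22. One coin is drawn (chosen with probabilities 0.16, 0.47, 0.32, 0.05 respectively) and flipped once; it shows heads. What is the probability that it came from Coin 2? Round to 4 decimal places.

P(heads|C1) = 0.1; P(heads|C2) = 0.24; P(heads|C3) = 0.72; P(heads|C4) = 0.22.
Prior × likelihood for each source: 0.16·0.1=0.01600, 0.47·0.24=0.1128, 0.32·0.72=0.2304, 0.05·0.22=0.01100. Summing gives P(heads) = 0.37020.
P(Coin 2 | heads) = 0.1128 / 0.37020 = 0.3047.

Posterior probability ≈ 0.3047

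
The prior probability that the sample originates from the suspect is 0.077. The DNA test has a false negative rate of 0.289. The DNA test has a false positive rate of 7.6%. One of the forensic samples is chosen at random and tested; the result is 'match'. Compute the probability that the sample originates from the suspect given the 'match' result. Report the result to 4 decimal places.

P(H | E) ≈ 0.4383

Write H for 'the sample originates from the suspect'. Prior odds H:¬H = 0.077/0.923 = 0.083424. For the 'match' outcome, the likelihood ratio is 0.711/0.076 = 9.3553.
Posterior odds = 0.083424 × 9.3553 = 0.78045, so P(H|E) = 0.78045/(1+0.78045) = 0.4383.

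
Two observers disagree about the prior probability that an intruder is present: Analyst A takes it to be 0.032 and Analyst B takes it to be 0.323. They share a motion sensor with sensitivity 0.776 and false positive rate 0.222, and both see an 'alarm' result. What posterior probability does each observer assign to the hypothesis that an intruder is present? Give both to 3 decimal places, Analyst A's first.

P('+'|H) = 0.776, P('+'|¬H) = 0.222.
Analyst A: numerator 0.776·0.032 = 0.024832; evidence = 0.024832+0.222·0.968 = 0.23973; posterior = 0.104.
Analyst B: numerator 0.776·0.323 = 0.25065; evidence = 0.25065+0.222·0.677 = 0.40094; posterior = 0.625.

Analyst A: 0.104; Analyst B: 0.625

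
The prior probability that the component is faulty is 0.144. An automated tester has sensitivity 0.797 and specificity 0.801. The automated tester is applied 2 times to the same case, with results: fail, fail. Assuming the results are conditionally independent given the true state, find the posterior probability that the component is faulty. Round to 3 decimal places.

Posterior P(H) ≈ 0.730

Let H be the event that the component is faulty; start with P(H) = 0.144. P('fail'|H) = 0.797, P('fail'|¬H) = 0.199.
Update on result 1 ('fail'): P(H) ← 0.797·0.1440 / (0.797·0.1440 + 0.199·0.8560) = 0.11477/0.28511 = 0.4025.
Update on result 2 ('fail'): P(H) ← 0.797·0.4025 / (0.797·0.4025 + 0.199·0.5975) = 0.32082/0.43972 = 0.7296.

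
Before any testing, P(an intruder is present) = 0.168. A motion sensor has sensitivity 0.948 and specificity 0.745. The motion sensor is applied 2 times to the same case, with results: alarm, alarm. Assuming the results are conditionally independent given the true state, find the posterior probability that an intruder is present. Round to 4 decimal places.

Let H be the event that an intruder is present; start with P(H) = 0.168. P('alarm'|H) = 0.948, P('alarm'|¬H) = 0.255.
Update on result 1 ('alarm'): P(H) ← 0.948·0.1680 / (0.948·0.1680 + 0.255·0.8320) = 0.15926/0.37142 = 0.4288.
Update on result 2 ('alarm'): P(H) ← 0.948·0.4288 / (0.948·0.4288 + 0.255·0.5712) = 0.40650/0.55215 = 0.7362.

Posterior P(H) ≈ 0.7362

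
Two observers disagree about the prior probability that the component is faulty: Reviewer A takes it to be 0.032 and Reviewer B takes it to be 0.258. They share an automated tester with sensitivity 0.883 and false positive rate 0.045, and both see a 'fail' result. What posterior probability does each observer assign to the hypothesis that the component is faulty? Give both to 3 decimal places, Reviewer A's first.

Reviewer A: 0.393; Reviewer B: 0.872

P('+'|H) = 0.883, P('+'|¬H) = 0.045.
Reviewer A: numerator 0.883·0.032 = 0.028256; evidence = 0.028256+0.045·0.968 = 0.071816; posterior = 0.393.
Reviewer B: numerator 0.883·0.258 = 0.22781; evidence = 0.22781+0.045·0.742 = 0.26120; posterior = 0.872.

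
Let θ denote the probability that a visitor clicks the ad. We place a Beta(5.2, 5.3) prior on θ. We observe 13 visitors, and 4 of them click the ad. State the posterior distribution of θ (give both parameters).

The binomial likelihood is conjugate to the Beta prior: with 4 successes and 9 failures, the posterior is Beta(5.2+4, 5.3+9) = Beta(9.2, 14.3).

Posterior: Beta(9.2, 14.3)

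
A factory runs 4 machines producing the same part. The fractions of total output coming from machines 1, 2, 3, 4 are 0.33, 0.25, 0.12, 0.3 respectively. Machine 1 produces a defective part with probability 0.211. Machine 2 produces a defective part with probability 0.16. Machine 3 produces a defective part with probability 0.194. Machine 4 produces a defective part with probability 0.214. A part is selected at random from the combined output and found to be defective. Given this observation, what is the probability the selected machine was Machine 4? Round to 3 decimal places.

P(defective|M1) = 0.211; P(defective|M2) = 0.16; P(defective|M3) = 0.194; P(defective|M4) = 0.214.
Prior × likelihood for each source: 0.33·0.211=0.06963, 0.25·0.16=0.04000, 0.12·0.194=0.02328, 0.3·0.214=0.06420. Summing gives P(defective) = 0.19711.
P(Machine 4 | defective) = 0.06420 / 0.19711 = 0.326.

Posterior probability ≈ 0.326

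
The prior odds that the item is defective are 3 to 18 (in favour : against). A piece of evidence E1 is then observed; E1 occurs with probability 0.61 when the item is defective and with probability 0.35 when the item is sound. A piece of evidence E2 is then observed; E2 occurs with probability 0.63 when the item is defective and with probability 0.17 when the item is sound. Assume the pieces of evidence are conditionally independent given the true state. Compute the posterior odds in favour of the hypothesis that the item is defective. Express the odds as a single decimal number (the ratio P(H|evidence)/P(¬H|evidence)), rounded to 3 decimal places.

Prior odds = 3/18 = 0.16667. In log-odds, ln(0.16667) = -1.7918.
Add log likelihood ratios: ln(1.7429) + ln(3.7059) = 1.8654.
Posterior log-odds = 0.073688, so posterior odds = exp(0.073688) = 1.0765.

Posterior odds ≈ 1.076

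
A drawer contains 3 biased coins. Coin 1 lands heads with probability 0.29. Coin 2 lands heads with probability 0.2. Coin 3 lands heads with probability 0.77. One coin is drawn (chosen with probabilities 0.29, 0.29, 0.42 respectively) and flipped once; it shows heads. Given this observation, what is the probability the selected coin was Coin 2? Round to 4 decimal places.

Posterior probability ≈ 0.1246

Tabulate prior·likelihood by source: [1] prior 0.29, lik 0.29, product 0.08410; [2] prior 0.29, lik 0.2, product 0.05800; [3] prior 0.42, lik 0.77, product 0.3234.
Normalizing constant = 0.46550; the posterior for Coin 2 is its product over the sum, 0.05800/0.46550 = 0.1246.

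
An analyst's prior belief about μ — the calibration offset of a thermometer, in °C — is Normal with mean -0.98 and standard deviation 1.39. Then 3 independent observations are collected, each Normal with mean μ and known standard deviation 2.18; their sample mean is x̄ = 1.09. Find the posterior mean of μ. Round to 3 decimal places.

Prior precision 1/τ₀² = 1/1.39² = 0.517572; data precision n/σ² = 3/2.18² = 0.631260.
Posterior precision = 0.517572 + 0.631260 = 1.14883.
Posterior mean = (0.517572·-0.98 + 0.631260·1.09) / 1.14883 = 0.157.

Posterior mean ≈ 0.157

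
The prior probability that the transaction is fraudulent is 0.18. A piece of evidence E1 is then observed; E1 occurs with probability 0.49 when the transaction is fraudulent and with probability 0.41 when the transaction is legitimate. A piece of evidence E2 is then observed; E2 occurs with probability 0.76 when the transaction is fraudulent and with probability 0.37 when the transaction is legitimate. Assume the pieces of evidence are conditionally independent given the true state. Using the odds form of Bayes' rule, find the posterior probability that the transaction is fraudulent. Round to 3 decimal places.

Posterior probability ≈ 0.350

Prior odds = 0.18/(1−0.18) = 0.21951. In log-odds, ln(0.21951) = -1.5163.
Add log likelihood ratios: ln(1.1951) + ln(2.0541) = 0.89806.
Posterior log-odds = -0.61828, so posterior odds = exp(-0.61828) = 0.53887. Converting, P(H|E) = 0.53887/1.5389 = 0.350.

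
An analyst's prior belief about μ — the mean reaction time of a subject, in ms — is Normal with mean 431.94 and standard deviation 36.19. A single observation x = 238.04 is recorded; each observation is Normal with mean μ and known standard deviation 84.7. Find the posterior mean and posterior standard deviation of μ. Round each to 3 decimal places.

Posterior mean ≈ 402.006; posterior SD ≈ 33.279

Prior precision 1/τ₀² = 1/36.19² = 0.00076352; data precision n/σ² = 1/84.7² = 0.00013939.
Posterior precision = 0.00076352 + 0.00013939 = 0.00090291, giving posterior SD = 1/√0.00090291 = 33.279.
Posterior mean = (0.00076352·431.94 + 0.00013939·238.04) / 0.00090291 = 402.006.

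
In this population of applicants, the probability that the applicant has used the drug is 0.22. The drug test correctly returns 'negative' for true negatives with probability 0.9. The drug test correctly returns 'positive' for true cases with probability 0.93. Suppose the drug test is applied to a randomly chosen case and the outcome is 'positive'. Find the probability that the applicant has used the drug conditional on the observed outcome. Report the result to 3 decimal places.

P(H | E) ≈ 0.724

Write H for 'the applicant has used the drug'. Prior odds H:¬H = 0.22/0.78 = 0.28205. For the 'positive' outcome, the likelihood ratio is 0.93/0.1 = 9.3000.
Posterior odds = 0.28205 × 9.3000 = 2.6231, so P(H|E) = 2.6231/(1+2.6231) = 0.724.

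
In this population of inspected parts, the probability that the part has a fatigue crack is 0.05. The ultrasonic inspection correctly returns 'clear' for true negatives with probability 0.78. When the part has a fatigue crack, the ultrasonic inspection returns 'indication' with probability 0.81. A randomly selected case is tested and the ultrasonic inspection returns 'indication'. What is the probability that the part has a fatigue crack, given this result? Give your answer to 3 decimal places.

P(H | E) ≈ 0.162

Write H for 'the part has a fatigue crack'. Prior odds H:¬H = 0.05/0.95 = 0.052632. For the 'indication' outcome, the likelihood ratio is 0.81/0.22 = 3.6818.
Posterior odds = 0.052632 × 3.6818 = 0.19378, so P(H|E) = 0.19378/(1+0.19378) = 0.162.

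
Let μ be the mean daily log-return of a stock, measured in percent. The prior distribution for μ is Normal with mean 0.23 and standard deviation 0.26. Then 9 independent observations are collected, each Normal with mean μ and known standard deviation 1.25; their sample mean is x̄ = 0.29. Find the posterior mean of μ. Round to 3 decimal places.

Prior precision 1/τ₀² = 1/0.26² = 14.7929; data precision n/σ² = 9/1.25² = 5.76000.
Posterior precision = 14.7929 + 5.76000 = 20.5529.
Posterior mean = (14.7929·0.23 + 5.76000·0.29) / 20.5529 = 0.247.

Posterior mean ≈ 0.247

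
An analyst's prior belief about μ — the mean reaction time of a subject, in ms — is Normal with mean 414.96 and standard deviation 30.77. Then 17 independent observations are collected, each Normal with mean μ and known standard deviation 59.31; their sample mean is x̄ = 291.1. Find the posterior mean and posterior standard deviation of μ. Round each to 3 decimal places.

Posterior mean ≈ 313.315; posterior SD ≈ 13.031

With known σ, the Normal prior is conjugate. Weight on the data is w = (n/σ²)/(n/σ² + 1/τ₀²) = 0.00483274/(0.00483274+0.00105620) = 0.82065.
Posterior mean = w·x̄ + (1−w)·μ₀ = 0.82065·291.1 + 0.17935·414.96 = 313.315. Posterior variance = 1/(0.00483274+0.00105620) = 169.810, so SD = 13.031.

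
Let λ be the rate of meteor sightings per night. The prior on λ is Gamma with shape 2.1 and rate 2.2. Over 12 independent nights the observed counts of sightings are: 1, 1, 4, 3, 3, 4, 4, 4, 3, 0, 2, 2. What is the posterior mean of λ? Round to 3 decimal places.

Posterior mean ≈ 2.331

The Poisson likelihood adds the total count to the shape and the number of exposure periods to the rate. Here ∑xᵢ = 31 and n = 12, so shape 2.1→33.1 and rate 2.2→14.2.
E[λ | data] = 33.1/14.2 = 2.331.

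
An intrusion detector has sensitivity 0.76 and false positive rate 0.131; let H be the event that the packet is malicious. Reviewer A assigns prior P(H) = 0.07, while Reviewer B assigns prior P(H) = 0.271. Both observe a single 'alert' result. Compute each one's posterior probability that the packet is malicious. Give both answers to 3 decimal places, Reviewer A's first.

Reviewer A: 0.304; Reviewer B: 0.683

The likelihood ratio for an 'alert' result is 0.76/0.131 = 5.8015.
Reviewer A: prior odds 0.07/0.93 = 0.075269; posterior odds 0.43667; posterior probability 0.304.
Reviewer B: prior odds 0.271/0.729 = 0.37174; posterior odds 2.1567; posterior probability 0.683.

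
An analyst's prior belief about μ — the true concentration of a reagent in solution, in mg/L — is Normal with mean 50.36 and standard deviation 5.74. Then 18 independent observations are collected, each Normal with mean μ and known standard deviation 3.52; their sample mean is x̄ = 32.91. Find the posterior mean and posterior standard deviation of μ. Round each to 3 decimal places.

Posterior mean ≈ 33.267; posterior SD ≈ 0.821

Prior precision 1/τ₀² = 1/5.74² = 0.0303512; data precision n/σ² = 18/3.52² = 1.45274.
Posterior precision = 0.0303512 + 1.45274 = 1.48309, giving posterior SD = 1/√1.48309 = 0.821.
Posterior mean = (0.0303512·50.36 + 1.45274·32.91) / 1.48309 = 33.267.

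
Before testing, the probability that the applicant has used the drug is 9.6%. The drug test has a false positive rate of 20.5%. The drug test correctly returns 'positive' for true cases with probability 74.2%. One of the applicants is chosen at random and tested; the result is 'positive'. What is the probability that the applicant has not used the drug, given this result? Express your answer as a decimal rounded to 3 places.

Write H for 'the applicant has used the drug'. Prior odds H:¬H = 0.096/0.904 = 0.10619. For the 'positive' outcome, the likelihood ratio is 0.742/0.205 = 3.6195.
Posterior odds = 0.10619 × 3.6195 = 0.38437, so P(H|E) = 0.38437/(1+0.38437) = 0.278. Then P(¬H|E) = 1 − 0.278 = 0.722.

P(¬H | E) ≈ 0.722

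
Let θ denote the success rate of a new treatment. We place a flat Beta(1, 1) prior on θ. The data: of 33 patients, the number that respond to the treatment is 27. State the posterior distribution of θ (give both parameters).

Posterior: Beta(28, 7)

The binomial likelihood is conjugate to the Beta prior: with 27 successes and 6 failures, the posterior is Beta(1+27, 1+6) = Beta(28, 7).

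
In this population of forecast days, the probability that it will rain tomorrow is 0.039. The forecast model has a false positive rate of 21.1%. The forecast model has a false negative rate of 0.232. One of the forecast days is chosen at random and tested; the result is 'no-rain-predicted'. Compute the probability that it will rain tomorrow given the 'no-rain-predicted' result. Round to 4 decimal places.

P(H | E) ≈ 0.0118

Write H for 'it will rain tomorrow'. Prior odds H:¬H = 0.039/0.961 = 0.040583. For the 'no-rain-predicted' outcome, the likelihood ratio is 0.232/0.789 = 0.29404.
Posterior odds = 0.040583 × 0.29404 = 0.011933, so P(H|E) = 0.011933/(1+0.011933) = 0.0118.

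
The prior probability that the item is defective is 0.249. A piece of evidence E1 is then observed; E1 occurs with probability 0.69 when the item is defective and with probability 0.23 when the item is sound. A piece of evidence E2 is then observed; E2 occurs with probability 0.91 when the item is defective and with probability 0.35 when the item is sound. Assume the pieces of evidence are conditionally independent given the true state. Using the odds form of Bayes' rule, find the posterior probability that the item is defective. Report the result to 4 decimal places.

Prior odds = 0.249/(1−0.249) = 0.33156. In log-odds, ln(0.33156) = -1.1040.
Add log likelihood ratios: ln(3.0000) + ln(2.6000) = 2.0541.
Posterior log-odds = 0.95017, so posterior odds = exp(0.95017) = 2.5862. Converting, P(H|E) = 2.5862/3.5862 = 0.7211.

Posterior probability ≈ 0.7211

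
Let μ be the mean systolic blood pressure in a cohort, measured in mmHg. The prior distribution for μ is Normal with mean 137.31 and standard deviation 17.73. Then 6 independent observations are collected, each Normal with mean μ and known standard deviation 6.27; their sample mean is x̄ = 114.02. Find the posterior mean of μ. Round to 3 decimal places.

With known σ, the Normal prior is conjugate. Weight on the data is w = (n/σ²)/(n/σ² + 1/τ₀²) = 0.152622/(0.152622+0.00318114) = 0.97958.
Posterior mean = w·x̄ + (1−w)·μ₀ = 0.97958·114.02 + 0.020418·137.31 = 114.496.

Posterior mean ≈ 114.496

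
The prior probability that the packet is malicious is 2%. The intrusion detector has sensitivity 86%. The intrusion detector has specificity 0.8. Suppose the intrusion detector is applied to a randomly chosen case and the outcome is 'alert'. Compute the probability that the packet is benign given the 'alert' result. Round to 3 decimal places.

Write H for 'the packet is malicious'. Prior odds H:¬H = 0.02/0.98 = 0.020408. For the 'alert' outcome, the likelihood ratio is 0.86/0.2 = 4.3000.
Posterior odds = 0.020408 × 4.3000 = 0.087755, so P(H|E) = 0.087755/(1+0.087755) = 0.081. Then P(¬H|E) = 1 − 0.081 = 0.919.

P(¬H | E) ≈ 0.919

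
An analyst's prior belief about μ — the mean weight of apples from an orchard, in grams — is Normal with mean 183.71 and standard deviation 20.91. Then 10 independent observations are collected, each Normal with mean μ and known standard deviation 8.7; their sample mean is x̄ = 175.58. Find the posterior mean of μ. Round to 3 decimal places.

Posterior mean ≈ 175.718

With known σ, the Normal prior is conjugate. Weight on the data is w = (n/σ²)/(n/σ² + 1/τ₀²) = 0.132118/(0.132118+0.00228714) = 0.98298.
Posterior mean = w·x̄ + (1−w)·μ₀ = 0.98298·175.58 + 0.017017·183.71 = 175.718.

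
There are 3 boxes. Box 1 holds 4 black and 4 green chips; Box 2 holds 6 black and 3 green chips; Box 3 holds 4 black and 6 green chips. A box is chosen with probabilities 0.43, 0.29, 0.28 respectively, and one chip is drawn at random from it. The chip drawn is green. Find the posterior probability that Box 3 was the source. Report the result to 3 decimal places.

Posterior probability ≈ 0.350

Tabulate prior·likelihood by source: [1] prior 0.43, lik 0.5, product 0.2150; [2] prior 0.29, lik 0.3333, product 0.09667; [3] prior 0.28, lik 0.6, product 0.1680.
Normalizing constant = 0.47967; the posterior for Box 3 is its product over the sum, 0.1680/0.47967 = 0.350.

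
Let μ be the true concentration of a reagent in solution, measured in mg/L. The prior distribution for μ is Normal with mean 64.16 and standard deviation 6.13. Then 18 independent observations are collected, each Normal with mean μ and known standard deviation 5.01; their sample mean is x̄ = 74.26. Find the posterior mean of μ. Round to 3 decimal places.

Prior precision 1/τ₀² = 1/6.13² = 0.0266121; data precision n/σ² = 18/5.01² = 0.717129.
Posterior precision = 0.0266121 + 0.717129 = 0.743741.
Posterior mean = (0.0266121·64.16 + 0.717129·74.26) / 0.743741 = 73.899.

Posterior mean ≈ 73.899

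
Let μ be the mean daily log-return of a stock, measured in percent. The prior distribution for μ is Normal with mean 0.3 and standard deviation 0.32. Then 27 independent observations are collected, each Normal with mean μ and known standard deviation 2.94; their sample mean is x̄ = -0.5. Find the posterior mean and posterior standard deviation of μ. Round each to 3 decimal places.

Posterior mean ≈ 0.106; posterior SD ≈ 0.279

Prior precision 1/τ₀² = 1/0.32² = 9.76562; data precision n/σ² = 27/2.94² = 3.12370.
Posterior precision = 9.76562 + 3.12370 = 12.8893, giving posterior SD = 1/√12.8893 = 0.279.
Posterior mean = (9.76562·0.3 + 3.12370·-0.5) / 12.8893 = 0.106.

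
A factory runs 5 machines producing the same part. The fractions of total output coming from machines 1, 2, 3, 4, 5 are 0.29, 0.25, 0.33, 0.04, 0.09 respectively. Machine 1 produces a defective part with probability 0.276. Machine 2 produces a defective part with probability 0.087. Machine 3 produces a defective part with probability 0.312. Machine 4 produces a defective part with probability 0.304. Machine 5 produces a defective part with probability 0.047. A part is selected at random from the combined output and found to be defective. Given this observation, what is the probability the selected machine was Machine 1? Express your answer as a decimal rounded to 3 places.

Posterior probability ≈ 0.362

Tabulate prior·likelihood by source: [1] prior 0.29, lik 0.276, product 0.08004; [2] prior 0.25, lik 0.087, product 0.02175; [3] prior 0.33, lik 0.312, product 0.1030; [4] prior 0.04, lik 0.304, product 0.01216; [5] prior 0.09, lik 0.047, product 0.004230.
Normalizing constant = 0.22114; the posterior for Machine 1 is its product over the sum, 0.08004/0.22114 = 0.362.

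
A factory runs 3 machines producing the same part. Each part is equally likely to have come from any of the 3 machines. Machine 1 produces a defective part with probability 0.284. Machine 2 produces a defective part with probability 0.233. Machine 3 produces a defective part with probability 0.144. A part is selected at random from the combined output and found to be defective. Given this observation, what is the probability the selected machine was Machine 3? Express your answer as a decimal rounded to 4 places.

P(defective|M1) = 0.284; P(defective|M2) = 0.233; P(defective|M3) = 0.144.
Prior × likelihood for each source: 0.333333·0.284=0.09467, 0.333333·0.233=0.07767, 0.333333·0.144=0.04800. Summing gives P(defective) = 0.22033.
P(Machine 3 | defective) = 0.04800 / 0.22033 = 0.2179.

Posterior probability ≈ 0.2179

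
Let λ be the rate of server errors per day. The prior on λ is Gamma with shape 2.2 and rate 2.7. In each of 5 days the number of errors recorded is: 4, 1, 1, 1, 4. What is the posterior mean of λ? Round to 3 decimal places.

Posterior mean ≈ 1.714

Total count ∑xᵢ = 11 over n = 5 days.
Gamma is conjugate to the Poisson likelihood: posterior is Gamma(shape = 2.2+11 = 13.2, rate = 2.7+5 = 7.7).
E[λ | data] = 13.2/7.7 = 1.714.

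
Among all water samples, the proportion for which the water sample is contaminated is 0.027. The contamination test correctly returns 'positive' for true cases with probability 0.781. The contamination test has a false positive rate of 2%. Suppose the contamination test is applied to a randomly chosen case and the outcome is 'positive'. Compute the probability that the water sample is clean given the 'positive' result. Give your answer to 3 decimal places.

Write H for 'the water sample is contaminated'. Prior odds H:¬H = 0.027/0.973 = 0.027749. For the 'positive' outcome, the likelihood ratio is 0.781/0.02 = 39.050.
Posterior odds = 0.027749 × 39.050 = 1.0836, so P(H|E) = 1.0836/(1+1.0836) = 0.520. Then P(¬H|E) = 1 − 0.520 = 0.480.

P(¬H | E) ≈ 0.480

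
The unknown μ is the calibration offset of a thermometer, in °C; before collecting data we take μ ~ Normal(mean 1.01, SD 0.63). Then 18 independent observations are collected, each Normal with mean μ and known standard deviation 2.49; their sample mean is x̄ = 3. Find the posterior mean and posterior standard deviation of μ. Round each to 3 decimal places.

Prior precision 1/τ₀² = 1/0.63² = 2.51953; data precision n/σ² = 18/2.49² = 2.90318.
Posterior precision = 2.51953 + 2.90318 = 5.42271, giving posterior SD = 1/√5.42271 = 0.429.
Posterior mean = (2.51953·1.01 + 2.90318·3) / 5.42271 = 2.075.

Posterior mean ≈ 2.075; posterior SD ≈ 0.429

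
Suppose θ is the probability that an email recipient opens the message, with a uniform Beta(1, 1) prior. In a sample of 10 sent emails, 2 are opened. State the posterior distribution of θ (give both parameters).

Observing 2 successes and 8 failures updates Beta(1, 1) by adding the success and failure counts to the two shape parameters: α = 1+2 = 3, β = 1+8 = 9.

Posterior: Beta(3, 9)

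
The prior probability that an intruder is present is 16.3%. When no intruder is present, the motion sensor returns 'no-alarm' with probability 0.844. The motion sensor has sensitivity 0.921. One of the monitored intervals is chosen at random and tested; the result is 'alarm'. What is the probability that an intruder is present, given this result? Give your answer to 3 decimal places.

Write H for 'an intruder is present'. Prior odds H:¬H = 0.163/0.837 = 0.19474. For the 'alarm' outcome, the likelihood ratio is 0.921/0.156 = 5.9038.
Posterior odds = 0.19474 × 5.9038 = 1.1497, so P(H|E) = 1.1497/(1+1.1497) = 0.535.

P(H | E) ≈ 0.535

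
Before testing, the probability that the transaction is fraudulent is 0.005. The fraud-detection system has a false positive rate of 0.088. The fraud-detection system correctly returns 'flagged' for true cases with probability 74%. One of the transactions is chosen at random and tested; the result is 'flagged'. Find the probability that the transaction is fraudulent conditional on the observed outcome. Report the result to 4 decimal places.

P(H | E) ≈ 0.0405

Let H be the event that the transaction is fraudulent. P(H) = 0.005, so P(¬H) = 0.995. With E the 'flagged' result, P(E|H) = 0.74 and P(E|¬H) = 0.088.
P(E) = 0.74·0.005 + 0.088·0.995 = 0.0037000 + 0.087560 = 0.091260.
By Bayes' theorem, P(H|E) = 0.0037000 / 0.091260 = 0.0405.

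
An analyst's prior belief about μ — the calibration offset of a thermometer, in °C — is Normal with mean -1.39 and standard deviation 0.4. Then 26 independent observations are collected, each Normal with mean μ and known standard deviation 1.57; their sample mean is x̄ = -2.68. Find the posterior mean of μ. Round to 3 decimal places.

Prior precision 1/τ₀² = 1/0.4² = 6.25000; data precision n/σ² = 26/1.57² = 10.5481.
Posterior precision = 6.25000 + 10.5481 = 16.7981.
Posterior mean = (6.25000·-1.39 + 10.5481·-2.68) / 16.7981 = -2.200.

Posterior mean ≈ -2.200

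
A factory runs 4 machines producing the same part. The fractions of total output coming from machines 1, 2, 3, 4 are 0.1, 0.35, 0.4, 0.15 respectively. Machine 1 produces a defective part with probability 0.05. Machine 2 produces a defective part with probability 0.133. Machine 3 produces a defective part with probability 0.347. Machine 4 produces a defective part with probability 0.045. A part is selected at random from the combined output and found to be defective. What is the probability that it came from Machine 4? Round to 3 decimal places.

Posterior probability ≈ 0.034

P(defective|M1) = 0.05; P(defective|M2) = 0.133; P(defective|M3) = 0.347; P(defective|M4) = 0.045.
Prior × likelihood for each source: 0.1·0.05=0.005000, 0.35·0.133=0.04655, 0.4·0.347=0.1388, 0.15·0.045=0.006750. Summing gives P(defective) = 0.19710.
P(Machine 4 | defective) = 0.006750 / 0.19710 = 0.034.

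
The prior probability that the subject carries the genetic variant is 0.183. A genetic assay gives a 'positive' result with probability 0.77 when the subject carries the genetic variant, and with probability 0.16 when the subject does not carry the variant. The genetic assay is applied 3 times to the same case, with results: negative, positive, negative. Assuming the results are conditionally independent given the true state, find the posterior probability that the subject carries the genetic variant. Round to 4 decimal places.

Posterior P(H) ≈ 0.0748

With H the event that the subject carries the genetic variant, the joint likelihood of the observed sequence is P(data|H) = 0.23·0.77·0.23 = 0.040733 and P(data|¬H) = 0.84·0.16·0.84 = 0.11290.
Bayes: P(H|data) = 0.183·0.040733 / (0.183·0.040733 + 0.817·0.11290) = 0.0074541/0.099690 = 0.0748.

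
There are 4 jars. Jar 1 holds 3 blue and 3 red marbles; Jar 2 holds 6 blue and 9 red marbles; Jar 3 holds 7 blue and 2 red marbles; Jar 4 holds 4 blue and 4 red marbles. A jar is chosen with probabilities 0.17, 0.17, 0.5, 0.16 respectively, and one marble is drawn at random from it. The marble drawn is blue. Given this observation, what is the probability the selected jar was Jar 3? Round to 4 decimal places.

P(blue|Jar 1) = 0.5; P(blue|Jar 2) = 0.4; P(blue|Jar 3) = 0.7778; P(blue|Jar 4) = 0.5.
Prior × likelihood for each source: 0.17·0.5=0.08500, 0.17·0.4=0.06800, 0.5·0.7778=0.3889, 0.16·0.5=0.08000. Summing gives P(blue) = 0.62189.
P(Jar 3 | blue) = 0.3889 / 0.62189 = 0.6253.

Posterior probability ≈ 0.6253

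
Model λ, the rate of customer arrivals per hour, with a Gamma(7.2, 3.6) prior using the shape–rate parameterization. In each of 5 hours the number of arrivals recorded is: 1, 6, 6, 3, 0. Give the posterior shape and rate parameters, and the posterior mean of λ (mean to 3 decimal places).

Posterior: Gamma(shape=23.2, rate=8.6); mean ≈ 2.698

Total count ∑xᵢ = 16 over n = 5 hours.
Gamma is conjugate to the Poisson likelihood: posterior is Gamma(shape = 7.2+16 = 23.2, rate = 3.6+5 = 8.6).
Posterior mean = shape/rate = 23.2/8.6 = 2.698.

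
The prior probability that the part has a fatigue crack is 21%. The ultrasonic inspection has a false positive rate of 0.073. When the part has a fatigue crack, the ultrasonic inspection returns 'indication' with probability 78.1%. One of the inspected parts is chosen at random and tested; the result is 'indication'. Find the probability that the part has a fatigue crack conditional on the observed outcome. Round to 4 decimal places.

Let H be the event that the part has a fatigue crack. P(H) = 0.21, so P(¬H) = 0.79. With E the 'indication' result, P(E|H) = 0.781 and P(E|¬H) = 0.073.
P(E) = 0.781·0.21 + 0.073·0.79 = 0.16401 + 0.057670 = 0.22168.
By Bayes' theorem, P(H|E) = 0.16401 / 0.22168 = 0.7399.

P(H | E) ≈ 0.7399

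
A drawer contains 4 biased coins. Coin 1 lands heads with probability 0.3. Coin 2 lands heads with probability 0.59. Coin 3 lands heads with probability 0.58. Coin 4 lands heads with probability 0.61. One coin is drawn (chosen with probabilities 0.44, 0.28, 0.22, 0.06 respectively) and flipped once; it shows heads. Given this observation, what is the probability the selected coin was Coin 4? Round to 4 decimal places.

Posterior probability ≈ 0.0793

P(heads|C1) = 0.3; P(heads|C2) = 0.59; P(heads|C3) = 0.58; P(heads|C4) = 0.61.
Prior × likelihood for each source: 0.44·0.3=0.1320, 0.28·0.59=0.1652, 0.22·0.58=0.1276, 0.06·0.61=0.03660. Summing gives P(heads) = 0.46140.
P(Coin 4 | heads) = 0.03660 / 0.46140 = 0.0793.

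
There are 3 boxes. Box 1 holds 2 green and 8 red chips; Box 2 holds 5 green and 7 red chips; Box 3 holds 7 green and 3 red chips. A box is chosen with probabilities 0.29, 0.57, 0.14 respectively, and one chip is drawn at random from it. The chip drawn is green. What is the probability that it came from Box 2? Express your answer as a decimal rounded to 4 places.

Tabulate prior·likelihood by source: [1] prior 0.29, lik 0.2, product 0.05800; [2] prior 0.57, lik 0.4167, product 0.2375; [3] prior 0.14, lik 0.7, product 0.09800.
Normalizing constant = 0.39350; the posterior for Box 2 is its product over the sum, 0.2375/0.39350 = 0.6036.

Posterior probability ≈ 0.6036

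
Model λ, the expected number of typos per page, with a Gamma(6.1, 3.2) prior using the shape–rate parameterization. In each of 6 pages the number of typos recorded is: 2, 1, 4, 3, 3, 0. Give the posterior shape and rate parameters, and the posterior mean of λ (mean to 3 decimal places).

Total count ∑xᵢ = 13 over n = 6 pages.
Gamma is conjugate to the Poisson likelihood: posterior is Gamma(shape = 6.1+13 = 19.1, rate = 3.2+6 = 9.2).
E[λ | data] = 19.1/9.2 = 2.076.

Posterior: Gamma(shape=19.1, rate=9.2); mean ≈ 2.076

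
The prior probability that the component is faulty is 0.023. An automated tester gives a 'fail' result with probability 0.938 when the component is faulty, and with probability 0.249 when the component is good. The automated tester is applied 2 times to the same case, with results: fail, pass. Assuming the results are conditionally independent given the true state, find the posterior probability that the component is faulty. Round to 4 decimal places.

Posterior P(H) ≈ 0.0073

Let H be the event that the component is faulty; start with P(H) = 0.023. P('fail'|H) = 0.938, P('fail'|¬H) = 0.249.
Update on result 1 ('fail'): P(H) ← 0.938·0.0230 / (0.938·0.0230 + 0.249·0.9770) = 0.021574/0.26485 = 0.0815.
Update on result 2 ('pass'): P(H) ← 0.062·0.0815 / (0.062·0.0815 + 0.751·0.9185) = 0.0050504/0.69488 = 0.0073.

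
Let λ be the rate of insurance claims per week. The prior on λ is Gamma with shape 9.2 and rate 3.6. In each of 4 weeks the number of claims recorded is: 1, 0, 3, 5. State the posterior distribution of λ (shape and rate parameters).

Total count ∑xᵢ = 9 over n = 4 weeks.
Gamma is conjugate to the Poisson likelihood: posterior is Gamma(shape = 9.2+9 = 18.2, rate = 3.6+4 = 7.6).

Posterior: Gamma(shape=18.2, rate=7.6)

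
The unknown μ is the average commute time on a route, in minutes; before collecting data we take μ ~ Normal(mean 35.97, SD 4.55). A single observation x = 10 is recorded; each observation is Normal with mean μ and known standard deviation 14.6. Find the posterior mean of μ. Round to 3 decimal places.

With known σ, the Normal prior is conjugate. Weight on the data is w = (n/σ²)/(n/σ² + 1/τ₀²) = 0.00469131/(0.00469131+0.0483033) = 0.088524.
Posterior mean = w·x̄ + (1−w)·μ₀ = 0.088524·10 + 0.91148·35.97 = 33.671.

Posterior mean ≈ 33.671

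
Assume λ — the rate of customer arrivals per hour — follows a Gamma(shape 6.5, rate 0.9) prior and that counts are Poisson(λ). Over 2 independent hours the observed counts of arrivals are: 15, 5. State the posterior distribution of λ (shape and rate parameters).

Posterior: Gamma(shape=26.5, rate=2.9)

The Poisson likelihood adds the total count to the shape and the number of exposure periods to the rate. Here ∑xᵢ = 20 and n = 2, so shape 6.5→26.5 and rate 0.9→2.9.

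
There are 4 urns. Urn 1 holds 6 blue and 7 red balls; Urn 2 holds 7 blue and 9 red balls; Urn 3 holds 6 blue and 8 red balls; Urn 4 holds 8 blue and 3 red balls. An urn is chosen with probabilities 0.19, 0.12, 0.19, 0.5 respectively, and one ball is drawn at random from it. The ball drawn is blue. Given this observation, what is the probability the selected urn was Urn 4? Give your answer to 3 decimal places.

Posterior probability ≈ 0.621

P(blue|Urn 1) = 0.4615; P(blue|Urn 2) = 0.4375; P(blue|Urn 3) = 0.4286; P(blue|Urn 4) = 0.7273.
Prior × likelihood for each source: 0.19·0.4615=0.08769, 0.12·0.4375=0.05250, 0.19·0.4286=0.08143, 0.5·0.7273=0.3636. Summing gives P(blue) = 0.58526.
P(Urn 4 | blue) = 0.3636 / 0.58526 = 0.621.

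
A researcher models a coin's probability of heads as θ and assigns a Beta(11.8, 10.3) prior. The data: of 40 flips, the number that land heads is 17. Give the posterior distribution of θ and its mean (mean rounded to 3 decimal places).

The binomial likelihood is conjugate to the Beta prior: with 17 successes and 23 failures, the posterior is Beta(11.8+17, 10.3+23) = Beta(28.8, 33.3).
Posterior mean = α/(α+β) = 28.8/62.1 = 0.464.

Posterior: Beta(28.8, 33.3); mean ≈ 0.464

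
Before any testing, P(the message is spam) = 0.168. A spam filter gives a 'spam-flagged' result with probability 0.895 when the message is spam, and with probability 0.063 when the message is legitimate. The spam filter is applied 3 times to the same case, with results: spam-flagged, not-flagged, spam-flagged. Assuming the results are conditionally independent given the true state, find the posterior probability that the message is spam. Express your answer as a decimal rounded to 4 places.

Posterior P(H) ≈ 0.8204

With H the event that the message is spam, the joint likelihood of the observed sequence is P(data|H) = 0.895·0.105·0.895 = 0.084108 and P(data|¬H) = 0.063·0.937·0.063 = 0.0037190.
Bayes: P(H|data) = 0.168·0.084108 / (0.168·0.084108 + 0.832·0.0037190) = 0.014130/0.017224 = 0.8204.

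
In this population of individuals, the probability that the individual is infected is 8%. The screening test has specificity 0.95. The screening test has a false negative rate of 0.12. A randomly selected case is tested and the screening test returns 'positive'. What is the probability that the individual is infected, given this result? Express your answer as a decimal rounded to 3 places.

Let H be the event that the individual is infected. P(H) = 0.08, so P(¬H) = 0.92. With E the 'positive' result, P(E|H) = 0.88 and P(E|¬H) = 0.05.
P(E) = 0.88·0.08 + 0.05·0.92 = 0.070400 + 0.046000 = 0.11640.
By Bayes' theorem, P(H|E) = 0.070400 / 0.11640 = 0.605.

P(H | E) ≈ 0.605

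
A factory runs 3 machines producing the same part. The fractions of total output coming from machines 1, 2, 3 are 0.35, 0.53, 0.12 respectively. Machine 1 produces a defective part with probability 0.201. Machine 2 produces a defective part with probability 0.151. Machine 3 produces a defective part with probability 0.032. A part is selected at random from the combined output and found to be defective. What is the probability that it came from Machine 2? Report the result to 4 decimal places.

Posterior probability ≈ 0.5189

P(defective|M1) = 0.201; P(defective|M2) = 0.151; P(defective|M3) = 0.032.
Prior × likelihood for each source: 0.35·0.201=0.07035, 0.53·0.151=0.08003, 0.12·0.032=0.003840. Summing gives P(defective) = 0.15422.
P(Machine 2 | defective) = 0.08003 / 0.15422 = 0.5189.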